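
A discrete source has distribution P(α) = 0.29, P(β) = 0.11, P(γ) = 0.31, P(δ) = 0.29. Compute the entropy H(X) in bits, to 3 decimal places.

H = −Σ pᵢ log₂ pᵢ.
−0.29·log₂(0.29) = 0.5179
−0.11·log₂(0.11) = 0.3503
−0.31·log₂(0.31) = 0.5238
−0.29·log₂(0.29) = 0.5179
Sum ≈ 1.9099 → 1.910 bits.

1.910 bits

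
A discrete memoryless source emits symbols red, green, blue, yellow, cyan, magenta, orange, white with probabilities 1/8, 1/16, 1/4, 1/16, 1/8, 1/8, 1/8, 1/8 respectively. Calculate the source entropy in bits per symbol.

Each probability is a power of 1/2, so log₂(1/p) is an integer.
H = Σ p·log₂(1/p) = 1/8·3 + 1/16·4 + 1/4·2 + 1/16·4 + 1/8·3 + 1/8·3 + 1/8·3 + 1/8·3 = 2.875 bits.

2.875 bits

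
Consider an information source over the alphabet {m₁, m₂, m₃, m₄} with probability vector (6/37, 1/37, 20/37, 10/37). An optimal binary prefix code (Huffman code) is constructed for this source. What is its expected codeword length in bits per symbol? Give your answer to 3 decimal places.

1.649 bits/symbol

Repeatedly combine the two least-probable nodes; the expected code length is the sum of the merged weights.
merge 1/37 + 6/37 → 7/37
merge 7/37 + 10/37 → 17/37
merge 17/37 + 20/37 → 1
L = 7/37 + 17/37 + 1 = 61/37 ≈ 1.649 bits/symbol.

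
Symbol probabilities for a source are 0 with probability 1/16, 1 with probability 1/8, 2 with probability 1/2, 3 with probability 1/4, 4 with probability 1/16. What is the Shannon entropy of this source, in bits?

1.875 bits

Each probability is a power of 1/2, so log₂(1/p) is an integer.
H = Σ p·log₂(1/p) = 1/16·4 + 1/8·3 + 1/2·1 + 1/4·2 + 1/16·4 = 1.875 bits.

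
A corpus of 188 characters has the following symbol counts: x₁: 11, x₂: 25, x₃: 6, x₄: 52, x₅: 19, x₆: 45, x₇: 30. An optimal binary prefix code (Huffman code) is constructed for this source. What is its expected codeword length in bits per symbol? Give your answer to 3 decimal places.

Probabilities are the counts divided by 188.
Repeatedly combine the two least-probable nodes; the expected code length is the sum of the merged weights.
merge 3/94 + 11/188 → 17/188
merge 17/188 + 19/188 → 9/47
merge 25/188 + 15/94 → 55/188
merge 9/47 + 45/188 → 81/188
merge 13/47 + 55/188 → 107/188
merge 81/188 + 107/188 → 1
L = 17/188 + 9/47 + 55/188 + 81/188 + 107/188 + 1 = 121/47 ≈ 2.574 bits/symbol.

2.574 bits/symbol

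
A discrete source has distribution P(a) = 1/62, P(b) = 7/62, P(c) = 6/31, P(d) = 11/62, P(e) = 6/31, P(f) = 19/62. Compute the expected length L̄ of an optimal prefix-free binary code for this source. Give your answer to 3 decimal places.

Repeatedly combine the two least-probable nodes; the expected code length is the sum of the merged weights.
merge 1/62 + 7/62 → 4/31
merge 4/31 + 11/62 → 19/62
merge 6/31 + 6/31 → 12/31
merge 19/62 + 19/62 → 19/31
merge 12/31 + 19/31 → 1
L = 4/31 + 19/62 + 12/31 + 19/31 + 1 = 151/62 ≈ 2.435 bits/symbol.

2.435 bits/symbol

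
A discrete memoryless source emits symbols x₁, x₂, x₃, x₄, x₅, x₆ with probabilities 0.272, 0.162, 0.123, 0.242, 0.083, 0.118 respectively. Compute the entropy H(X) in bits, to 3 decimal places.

H = −Σ pᵢ log₂ pᵢ.
−0.272·log₂(0.272) = 0.5109
−0.162·log₂(0.162) = 0.4254
−0.123·log₂(0.123) = 0.3719
−0.242·log₂(0.242) = 0.4954
−0.083·log₂(0.083) = 0.2980
−0.118·log₂(0.118) = 0.3638
Sum ≈ 2.4654 → 2.465 bits.

2.465 bits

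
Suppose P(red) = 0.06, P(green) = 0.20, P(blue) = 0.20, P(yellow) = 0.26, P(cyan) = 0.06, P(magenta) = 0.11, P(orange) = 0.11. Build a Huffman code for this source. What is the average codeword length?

Repeatedly combine the two least-probable nodes; the expected code length is the sum of the merged weights.
merge 3/50 + 3/50 → 3/25
merge 11/100 + 11/100 → 11/50
merge 3/25 + 1/5 → 8/25
merge 1/5 + 11/50 → 21/50
merge 13/50 + 8/25 → 29/50
merge 21/50 + 29/50 → 1
L = 3/25 + 11/50 + 8/25 + 21/50 + 29/50 + 1 = 133/50 = 2.66 bits/symbol.

2.66 bits/symbol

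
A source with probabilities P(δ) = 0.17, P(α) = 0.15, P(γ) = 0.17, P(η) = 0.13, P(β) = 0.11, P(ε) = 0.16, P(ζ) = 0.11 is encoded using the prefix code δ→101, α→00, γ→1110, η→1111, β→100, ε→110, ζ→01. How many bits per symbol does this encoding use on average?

L̄ = Σ pᵢ·ℓᵢ = 0.17·3 + 0.15·2 + 0.17·4 + 0.13·4 + 0.11·3 + 0.16·3 + 0.11·2 = 3.04 bits/symbol.

3.04 bits/symbol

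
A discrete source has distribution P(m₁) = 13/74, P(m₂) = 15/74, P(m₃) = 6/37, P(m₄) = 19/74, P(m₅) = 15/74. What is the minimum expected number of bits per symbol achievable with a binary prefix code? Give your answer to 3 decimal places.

Repeatedly combine the two least-probable nodes; the expected code length is the sum of the merged weights.
merge 6/37 + 13/74 → 25/74
merge 15/74 + 15/74 → 15/37
merge 19/74 + 25/74 → 22/37
merge 15/37 + 22/37 → 1
L = 25/74 + 15/37 + 22/37 + 1 = 173/74 ≈ 2.338 bits/symbol.

2.338 bits/symbol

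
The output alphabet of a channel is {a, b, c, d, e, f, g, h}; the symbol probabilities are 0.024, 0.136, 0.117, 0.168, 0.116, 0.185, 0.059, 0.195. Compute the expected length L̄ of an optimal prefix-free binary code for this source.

2.888 bits/symbol

Repeatedly combine the two least-probable nodes; the expected code length is the sum of the merged weights.
merge 3/125 + 59/1000 → 83/1000
merge 83/1000 + 29/250 → 199/1000
merge 117/1000 + 17/125 → 253/1000
merge 21/125 + 37/200 → 353/1000
merge 39/200 + 199/1000 → 197/500
merge 253/1000 + 353/1000 → 303/500
merge 197/500 + 303/500 → 1
L = 83/1000 + 199/1000 + 253/1000 + 353/1000 + 197/500 + 303/500 + 1 = 361/125 = 2.888 bits/symbol.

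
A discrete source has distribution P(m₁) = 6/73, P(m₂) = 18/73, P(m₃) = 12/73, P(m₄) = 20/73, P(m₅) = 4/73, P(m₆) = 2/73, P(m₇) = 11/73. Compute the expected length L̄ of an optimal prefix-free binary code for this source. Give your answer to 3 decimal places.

Repeatedly combine the two least-probable nodes; the expected code length is the sum of the merged weights.
merge 2/73 + 4/73 → 6/73
merge 6/73 + 6/73 → 12/73
merge 11/73 + 12/73 → 23/73
merge 12/73 + 18/73 → 30/73
merge 20/73 + 23/73 → 43/73
merge 30/73 + 43/73 → 1
L = 6/73 + 12/73 + 23/73 + 30/73 + 43/73 + 1 = 187/73 ≈ 2.562 bits/symbol.

2.562 bits/symbol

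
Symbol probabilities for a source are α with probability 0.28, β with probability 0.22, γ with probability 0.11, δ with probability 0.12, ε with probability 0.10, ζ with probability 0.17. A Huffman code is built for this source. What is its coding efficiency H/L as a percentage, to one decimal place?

Entropy H = −Σ p log₂ p ≈ 2.4789 bits.
Huffman merges: 1/10+11/100→21/100; 3/25+17/100→29/100; 21/100+11/50→43/100; 7/25+29/100→57/100; 43/100+57/100→1. L = 5/2 ≈ 2.5000.
Efficiency = H/L = 2.4789/2.5000 = 99.2%.

99.2%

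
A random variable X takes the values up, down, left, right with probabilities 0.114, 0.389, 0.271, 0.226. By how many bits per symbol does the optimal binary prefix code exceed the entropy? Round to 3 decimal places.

0.069 bits

Entropy H = −Σ p log₂ p ≈ 1.8824 bits.
Huffman merges: 57/500+113/500→17/50; 271/1000+17/50→611/1000; 389/1000+611/1000→1. L = 1951/1000 ≈ 1.9510.
L − H = 1.9510 − 1.8824 = 0.069 bits.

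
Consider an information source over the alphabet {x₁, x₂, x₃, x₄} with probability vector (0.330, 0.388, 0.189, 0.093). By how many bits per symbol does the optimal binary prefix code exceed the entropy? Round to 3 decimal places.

Entropy H = −Σ p log₂ p ≈ 1.8307 bits.
Huffman merges: 93/1000+189/1000→141/500; 141/500+33/100→153/250; 97/250+153/250→1. L = 947/500 ≈ 1.8940.
L − H = 1.8940 − 1.8307 = 0.063 bits.

0.063 bits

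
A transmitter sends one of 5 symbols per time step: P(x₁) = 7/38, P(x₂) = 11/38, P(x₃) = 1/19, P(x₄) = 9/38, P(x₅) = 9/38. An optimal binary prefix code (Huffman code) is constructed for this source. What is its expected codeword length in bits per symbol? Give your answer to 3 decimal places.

2.237 bits/symbol

Repeatedly combine the two least-probable nodes; the expected code length is the sum of the merged weights.
merge 1/19 + 7/38 → 9/38
merge 9/38 + 9/38 → 9/19
merge 9/38 + 11/38 → 10/19
merge 9/19 + 10/19 → 1
L = 9/38 + 9/19 + 10/19 + 1 = 85/38 ≈ 2.237 bits/symbol.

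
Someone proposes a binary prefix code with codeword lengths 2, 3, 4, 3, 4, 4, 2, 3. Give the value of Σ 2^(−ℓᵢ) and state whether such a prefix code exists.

With common denominator 2^4 = 16: Σ 2^(−ℓᵢ) = 4/16 + 2/16 + 1/16 + 2/16 + 1/16 + 1/16 + 4/16 + 2/16 = 17/16 = 1.0625.
Kraft's inequality requires Σ ≤ 1; here Σ = 1.0625 > 1, so no such prefix code exists.

1.0625; no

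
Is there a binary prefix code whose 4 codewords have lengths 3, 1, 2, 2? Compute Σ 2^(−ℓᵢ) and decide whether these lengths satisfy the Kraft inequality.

With common denominator 2^3 = 8: Σ 2^(−ℓᵢ) = 1/8 + 4/8 + 2/8 + 2/8 = 9/8 = 1.125.
Kraft's inequality requires Σ ≤ 1; here Σ = 1.125 > 1, so no such prefix code exists.

1.125; no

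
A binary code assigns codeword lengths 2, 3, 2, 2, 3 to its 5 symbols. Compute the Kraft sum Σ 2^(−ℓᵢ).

With common denominator 2^3 = 8: Σ 2^(−ℓᵢ) = 2/8 + 1/8 + 2/8 + 2/8 + 1/8 = 8/8 = 1.

1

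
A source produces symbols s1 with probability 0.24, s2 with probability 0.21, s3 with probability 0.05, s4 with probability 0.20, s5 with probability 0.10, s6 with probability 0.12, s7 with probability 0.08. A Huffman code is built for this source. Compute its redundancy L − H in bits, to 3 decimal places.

Entropy H = −Σ p log₂ p ≈ 2.6382 bits.
Huffman merges: 1/20+2/25→13/100; 1/10+3/25→11/50; 13/100+1/5→33/100; 21/100+11/50→43/100; 6/25+33/100→57/100; 43/100+57/100→1. L = 67/25 ≈ 2.6800.
L − H = 2.6800 − 2.6382 = 0.042 bits.

0.042 bits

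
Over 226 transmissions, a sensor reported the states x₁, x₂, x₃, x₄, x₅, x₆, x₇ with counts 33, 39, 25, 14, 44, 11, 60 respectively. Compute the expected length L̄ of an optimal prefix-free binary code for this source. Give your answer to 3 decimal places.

2.650 bits/symbol

Probabilities are the counts divided by 226.
Repeatedly combine the two least-probable nodes; the expected code length is the sum of the merged weights.
merge 11/226 + 7/113 → 25/226
merge 25/226 + 25/226 → 25/113
merge 33/226 + 39/226 → 36/113
merge 22/113 + 25/113 → 47/113
merge 30/113 + 36/113 → 66/113
merge 47/113 + 66/113 → 1
L = 25/226 + 25/113 + 36/113 + 47/113 + 66/113 + 1 = 599/226 ≈ 2.650 bits/symbol.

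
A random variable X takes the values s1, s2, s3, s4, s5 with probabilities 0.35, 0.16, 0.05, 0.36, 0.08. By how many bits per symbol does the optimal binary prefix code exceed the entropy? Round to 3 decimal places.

Entropy H = −Σ p log₂ p ≈ 1.9913 bits.
Huffman merges: 1/20+2/25→13/100; 13/100+4/25→29/100; 29/100+7/20→16/25; 9/25+16/25→1. L = 103/50 ≈ 2.0600.
L − H = 2.0600 − 1.9913 = 0.069 bits.

0.069 bits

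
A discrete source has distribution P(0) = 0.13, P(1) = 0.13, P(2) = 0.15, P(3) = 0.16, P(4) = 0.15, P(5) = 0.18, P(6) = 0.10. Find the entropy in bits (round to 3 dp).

H = −Σ pᵢ log₂ pᵢ.
−0.13·log₂(0.13) = 0.3826
−0.13·log₂(0.13) = 0.3826
−0.15·log₂(0.15) = 0.4105
−0.16·log₂(0.16) = 0.4230
−0.15·log₂(0.15) = 0.4105
−0.18·log₂(0.18) = 0.4453
−0.10·log₂(0.10) = 0.3322
Sum ≈ 2.7869 → 2.787 bits.

2.787 bits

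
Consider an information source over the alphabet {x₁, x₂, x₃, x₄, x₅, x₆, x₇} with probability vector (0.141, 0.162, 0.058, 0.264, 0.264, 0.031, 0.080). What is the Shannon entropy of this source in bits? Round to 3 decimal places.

H = −Σ pᵢ log₂ pᵢ.
−0.141·log₂(0.141) = 0.3985
−0.162·log₂(0.162) = 0.4254
−0.058·log₂(0.058) = 0.2383
−0.264·log₂(0.264) = 0.5072
−0.264·log₂(0.264) = 0.5072
−0.031·log₂(0.031) = 0.1554
−0.080·log₂(0.080) = 0.2915
Sum ≈ 2.5235 → 2.524 bits.

2.524 bits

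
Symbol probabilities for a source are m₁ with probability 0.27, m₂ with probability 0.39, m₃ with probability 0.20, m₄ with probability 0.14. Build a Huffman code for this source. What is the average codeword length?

1.95 bits/symbol

Repeatedly combine the two least-probable nodes; the expected code length is the sum of the merged weights.
merge 7/50 + 1/5 → 17/50
merge 27/100 + 17/50 → 61/100
merge 39/100 + 61/100 → 1
L = 17/50 + 61/100 + 1 = 39/20 = 1.95 bits/symbol.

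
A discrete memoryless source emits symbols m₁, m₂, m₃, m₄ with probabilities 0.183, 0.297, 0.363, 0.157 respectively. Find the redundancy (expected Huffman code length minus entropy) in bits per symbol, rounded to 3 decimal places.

Entropy H = −Σ p log₂ p ≈ 1.9186 bits.
Huffman merges: 157/1000+183/1000→17/50; 297/1000+17/50→637/1000; 363/1000+637/1000→1. L = 1977/1000 ≈ 1.9770.
L − H = 1.9770 − 1.9186 = 0.058 bits.

0.058 bits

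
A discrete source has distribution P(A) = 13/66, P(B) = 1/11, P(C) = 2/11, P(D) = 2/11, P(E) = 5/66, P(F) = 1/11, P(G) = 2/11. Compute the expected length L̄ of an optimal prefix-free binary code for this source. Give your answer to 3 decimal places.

2.788 bits/symbol

Repeatedly combine the two least-probable nodes; the expected code length is the sum of the merged weights.
merge 5/66 + 1/11 → 1/6
merge 1/11 + 1/6 → 17/66
merge 2/11 + 2/11 → 4/11
merge 2/11 + 13/66 → 25/66
merge 17/66 + 4/11 → 41/66
merge 25/66 + 41/66 → 1
L = 1/6 + 17/66 + 4/11 + 25/66 + 41/66 + 1 = 92/33 ≈ 2.788 bits/symbol.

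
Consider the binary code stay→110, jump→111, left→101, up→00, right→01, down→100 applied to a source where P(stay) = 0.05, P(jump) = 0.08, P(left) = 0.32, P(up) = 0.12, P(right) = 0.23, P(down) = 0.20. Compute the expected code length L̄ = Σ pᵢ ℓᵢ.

L̄ = Σ pᵢ·ℓᵢ = 0.05·3 + 0.08·3 + 0.32·3 + 0.12·2 + 0.23·2 + 0.20·3 = 2.65 bits/symbol.

2.65 bits/symbol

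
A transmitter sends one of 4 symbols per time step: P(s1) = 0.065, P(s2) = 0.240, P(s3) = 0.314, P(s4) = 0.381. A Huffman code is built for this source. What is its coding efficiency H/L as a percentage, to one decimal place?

Entropy H = −Σ p log₂ p ≈ 1.8056 bits.
Huffman merges: 13/200+6/25→61/200; 61/200+157/500→619/1000; 381/1000+619/1000→1. L = 481/250 ≈ 1.9240.
Efficiency = H/L = 1.8056/1.9240 = 93.8%.

93.8%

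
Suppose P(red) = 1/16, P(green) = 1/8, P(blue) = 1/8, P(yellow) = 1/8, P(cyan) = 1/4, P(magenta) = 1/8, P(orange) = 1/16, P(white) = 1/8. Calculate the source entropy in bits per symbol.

2.875 bits

Each probability is a power of 1/2, so log₂(1/p) is an integer.
H = Σ p·log₂(1/p) = 1/16·4 + 1/8·3 + 1/8·3 + 1/8·3 + 1/4·2 + 1/8·3 + 1/16·4 + 1/8·3 = 2.875 bits.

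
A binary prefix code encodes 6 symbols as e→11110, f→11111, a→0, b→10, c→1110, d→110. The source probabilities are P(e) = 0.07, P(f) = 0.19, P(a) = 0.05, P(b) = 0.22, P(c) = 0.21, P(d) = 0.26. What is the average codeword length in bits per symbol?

L̄ = Σ pᵢ·ℓᵢ = 0.07·5 + 0.19·5 + 0.05·1 + 0.22·2 + 0.21·4 + 0.26·3 = 3.41 bits/symbol.

3.41 bits/symbol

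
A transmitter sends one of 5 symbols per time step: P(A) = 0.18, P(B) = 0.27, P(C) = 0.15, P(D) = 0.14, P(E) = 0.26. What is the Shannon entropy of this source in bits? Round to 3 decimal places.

H = −Σ pᵢ log₂ pᵢ.
−0.18·log₂(0.18) = 0.4453
−0.27·log₂(0.27) = 0.5100
−0.15·log₂(0.15) = 0.4105
−0.14·log₂(0.14) = 0.3971
−0.26·log₂(0.26) = 0.5053
Sum ≈ 2.2683 → 2.268 bits.

2.268 bits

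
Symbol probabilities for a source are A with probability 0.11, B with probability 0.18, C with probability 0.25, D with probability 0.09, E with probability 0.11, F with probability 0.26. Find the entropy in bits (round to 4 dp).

H = −Σ pᵢ log₂ pᵢ.
−0.11·log₂(0.11) = 0.3503
−0.18·log₂(0.18) = 0.4453
−0.25·log₂(0.25) = 0.5000
−0.09·log₂(0.09) = 0.3127
−0.11·log₂(0.11) = 0.3503
−0.26·log₂(0.26) = 0.5053
Sum ≈ 2.4638 → 2.4638 bits.

2.4638 bits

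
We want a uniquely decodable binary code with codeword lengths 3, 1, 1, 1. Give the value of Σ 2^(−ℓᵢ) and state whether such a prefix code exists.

1.625; no

With common denominator 2^3 = 8: Σ 2^(−ℓᵢ) = 1/8 + 4/8 + 4/8 + 4/8 = 13/8 = 1.625.
Kraft's inequality requires Σ ≤ 1; here Σ = 1.625 > 1, so no such prefix code exists.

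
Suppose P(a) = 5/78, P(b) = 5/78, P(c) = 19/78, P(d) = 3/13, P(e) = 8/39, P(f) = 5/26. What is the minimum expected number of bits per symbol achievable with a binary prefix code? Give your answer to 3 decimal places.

2.449 bits/symbol

Repeatedly combine the two least-probable nodes; the expected code length is the sum of the merged weights.
merge 5/78 + 5/78 → 5/39
merge 5/39 + 5/26 → 25/78
merge 8/39 + 3/13 → 17/39
merge 19/78 + 25/78 → 22/39
merge 17/39 + 22/39 → 1
L = 5/39 + 25/78 + 17/39 + 22/39 + 1 = 191/78 ≈ 2.449 bits/symbol.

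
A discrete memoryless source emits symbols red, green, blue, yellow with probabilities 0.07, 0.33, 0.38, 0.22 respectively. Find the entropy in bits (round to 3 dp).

H = −Σ pᵢ log₂ pᵢ.
−0.07·log₂(0.07) = 0.2686
−0.33·log₂(0.33) = 0.5278
−0.38·log₂(0.38) = 0.5305
−0.22·log₂(0.22) = 0.4806
Sum ≈ 1.8074 → 1.807 bits.

1.807 bits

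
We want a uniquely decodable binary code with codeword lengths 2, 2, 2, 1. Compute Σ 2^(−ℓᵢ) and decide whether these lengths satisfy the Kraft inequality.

1.25; no

With common denominator 2^2 = 4: Σ 2^(−ℓᵢ) = 1/4 + 1/4 + 1/4 + 2/4 = 5/4 = 1.25.
Kraft's inequality requires Σ ≤ 1; here Σ = 1.25 > 1, so no such prefix code exists.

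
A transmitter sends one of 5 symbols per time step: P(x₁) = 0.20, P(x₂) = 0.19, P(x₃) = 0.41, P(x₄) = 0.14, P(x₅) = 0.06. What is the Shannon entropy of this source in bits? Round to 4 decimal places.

H = −Σ pᵢ log₂ pᵢ.
−0.20·log₂(0.20) = 0.4644
−0.19·log₂(0.19) = 0.4552
−0.41·log₂(0.41) = 0.5274
−0.14·log₂(0.14) = 0.3971
−0.06·log₂(0.06) = 0.2435
Sum ≈ 2.0876 → 2.0876 bits.

2.0876 bits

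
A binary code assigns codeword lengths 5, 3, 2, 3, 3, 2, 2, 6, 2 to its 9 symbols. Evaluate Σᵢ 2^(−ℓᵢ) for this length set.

1.421875

With common denominator 2^6 = 64: Σ 2^(−ℓᵢ) = 2/64 + 8/64 + 16/64 + 8/64 + 8/64 + 16/64 + 16/64 + 1/64 + 16/64 = 91/64 = 1.421875.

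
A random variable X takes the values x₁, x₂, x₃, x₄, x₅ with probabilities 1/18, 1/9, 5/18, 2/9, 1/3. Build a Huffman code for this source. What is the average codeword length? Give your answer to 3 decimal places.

2.167 bits/symbol

Repeatedly combine the two least-probable nodes; the expected code length is the sum of the merged weights.
merge 1/18 + 1/9 → 1/6
merge 1/6 + 2/9 → 7/18
merge 5/18 + 1/3 → 11/18
merge 7/18 + 11/18 → 1
L = 1/6 + 7/18 + 11/18 + 1 = 13/6 ≈ 2.167 bits/symbol.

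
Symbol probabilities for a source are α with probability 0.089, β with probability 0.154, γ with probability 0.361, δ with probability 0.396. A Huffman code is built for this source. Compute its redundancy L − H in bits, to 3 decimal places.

0.061 bits

Entropy H = −Σ p log₂ p ≈ 1.7861 bits.
Huffman merges: 89/1000+77/500→243/1000; 243/1000+361/1000→151/250; 99/250+151/250→1. L = 1847/1000 ≈ 1.8470.
L − H = 1.8470 − 1.7861 = 0.061 bits.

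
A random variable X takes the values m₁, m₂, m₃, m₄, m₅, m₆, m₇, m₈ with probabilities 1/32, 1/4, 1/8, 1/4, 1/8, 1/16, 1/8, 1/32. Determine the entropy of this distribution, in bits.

2.6875 bits

Each probability is a power of 1/2, so log₂(1/p) is an integer.
H = Σ p·log₂(1/p) = 1/32·5 + 1/4·2 + 1/8·3 + 1/4·2 + 1/8·3 + 1/16·4 + 1/8·3 + 1/32·5 = 2.6875 bits.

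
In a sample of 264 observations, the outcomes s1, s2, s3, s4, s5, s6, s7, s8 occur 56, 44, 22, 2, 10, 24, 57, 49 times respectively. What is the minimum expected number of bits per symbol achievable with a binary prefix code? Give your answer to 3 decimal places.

Probabilities are the counts divided by 264.
Repeatedly combine the two least-probable nodes; the expected code length is the sum of the merged weights.
merge 1/132 + 5/132 → 1/22
merge 1/22 + 1/12 → 17/132
merge 1/11 + 17/132 → 29/132
merge 1/6 + 49/264 → 31/88
merge 7/33 + 19/88 → 113/264
merge 29/132 + 31/88 → 151/264
merge 113/264 + 151/264 → 1
L = 1/22 + 17/132 + 29/132 + 31/88 + 113/264 + 151/264 + 1 = 725/264 ≈ 2.746 bits/symbol.

2.746 bits/symbol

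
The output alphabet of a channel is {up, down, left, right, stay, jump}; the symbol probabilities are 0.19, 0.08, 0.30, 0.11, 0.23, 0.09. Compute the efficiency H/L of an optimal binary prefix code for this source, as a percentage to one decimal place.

Entropy H = −Σ p log₂ p ≈ 2.4184 bits.
Huffman merges: 2/25+9/100→17/100; 11/100+17/100→7/25; 19/100+23/100→21/50; 7/25+3/10→29/50; 21/50+29/50→1. L = 49/20 ≈ 2.4500.
Efficiency = H/L = 2.4184/2.4500 = 98.7%.

98.7%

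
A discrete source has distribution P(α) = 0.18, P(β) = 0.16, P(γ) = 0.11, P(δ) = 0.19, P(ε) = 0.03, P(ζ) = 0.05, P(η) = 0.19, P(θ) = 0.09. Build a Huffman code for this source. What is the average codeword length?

2.87 bits/symbol

Repeatedly combine the two least-probable nodes; the expected code length is the sum of the merged weights.
merge 3/100 + 1/20 → 2/25
merge 2/25 + 9/100 → 17/100
merge 11/100 + 4/25 → 27/100
merge 17/100 + 9/50 → 7/20
merge 19/100 + 19/100 → 19/50
merge 27/100 + 7/20 → 31/50
merge 19/50 + 31/50 → 1
L = 2/25 + 17/100 + 27/100 + 7/20 + 19/50 + 31/50 + 1 = 287/100 = 2.87 bits/symbol.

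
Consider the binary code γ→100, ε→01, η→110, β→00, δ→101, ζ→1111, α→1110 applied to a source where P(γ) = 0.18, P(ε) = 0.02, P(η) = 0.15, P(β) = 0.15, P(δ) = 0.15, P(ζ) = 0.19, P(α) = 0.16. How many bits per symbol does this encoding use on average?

3.18 bits/symbol

L̄ = Σ pᵢ·ℓᵢ = 0.18·3 + 0.02·2 + 0.15·3 + 0.15·2 + 0.15·3 + 0.19·4 + 0.16·4 = 3.18 bits/symbol.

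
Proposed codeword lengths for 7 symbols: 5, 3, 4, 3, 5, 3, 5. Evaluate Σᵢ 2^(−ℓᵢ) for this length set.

With common denominator 2^5 = 32: Σ 2^(−ℓᵢ) = 1/32 + 4/32 + 2/32 + 4/32 + 1/32 + 4/32 + 1/32 = 17/32 = 0.53125.

0.53125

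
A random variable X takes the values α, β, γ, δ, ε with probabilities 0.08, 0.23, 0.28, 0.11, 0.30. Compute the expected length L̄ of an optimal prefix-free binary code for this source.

Repeatedly combine the two least-probable nodes; the expected code length is the sum of the merged weights.
merge 2/25 + 11/100 → 19/100
merge 19/100 + 23/100 → 21/50
merge 7/25 + 3/10 → 29/50
merge 21/50 + 29/50 → 1
L = 19/100 + 21/50 + 29/50 + 1 = 219/100 = 2.19 bits/symbol.

2.19 bits/symbol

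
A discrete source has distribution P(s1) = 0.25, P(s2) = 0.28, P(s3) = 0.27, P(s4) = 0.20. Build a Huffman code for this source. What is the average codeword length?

2 bits/symbol

Repeatedly combine the two least-probable nodes; the expected code length is the sum of the merged weights.
merge 1/5 + 1/4 → 9/20
merge 27/100 + 7/25 → 11/20
merge 9/20 + 11/20 → 1
L = 9/20 + 11/20 + 1 = 2 bits/symbol.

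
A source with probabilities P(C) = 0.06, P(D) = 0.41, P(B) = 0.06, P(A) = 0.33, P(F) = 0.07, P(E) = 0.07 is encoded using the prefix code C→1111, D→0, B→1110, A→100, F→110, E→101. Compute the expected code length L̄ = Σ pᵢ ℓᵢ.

L̄ = Σ pᵢ·ℓᵢ = 0.06·4 + 0.41·1 + 0.06·4 + 0.33·3 + 0.07·3 + 0.07·3 = 2.3 bits/symbol.

2.3 bits/symbol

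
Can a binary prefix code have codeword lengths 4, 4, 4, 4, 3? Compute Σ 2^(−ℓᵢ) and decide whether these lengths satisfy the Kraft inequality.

0.375; yes

With common denominator 2^4 = 16: Σ 2^(−ℓᵢ) = 1/16 + 1/16 + 1/16 + 1/16 + 2/16 = 6/16 = 0.375.
Kraft's inequality requires Σ ≤ 1; here Σ = 0.375 ≤ 1, so such a prefix code exists.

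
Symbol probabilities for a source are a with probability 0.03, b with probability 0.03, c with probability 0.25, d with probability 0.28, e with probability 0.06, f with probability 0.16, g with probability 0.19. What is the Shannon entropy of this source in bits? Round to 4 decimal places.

2.4395 bits

H = −Σ pᵢ log₂ pᵢ.
−0.03·log₂(0.03) = 0.1518
−0.03·log₂(0.03) = 0.1518
−0.25·log₂(0.25) = 0.5000
−0.28·log₂(0.28) = 0.5142
−0.06·log₂(0.06) = 0.2435
−0.16·log₂(0.16) = 0.4230
−0.19·log₂(0.19) = 0.4552
Sum ≈ 2.4395 → 2.4395 bits.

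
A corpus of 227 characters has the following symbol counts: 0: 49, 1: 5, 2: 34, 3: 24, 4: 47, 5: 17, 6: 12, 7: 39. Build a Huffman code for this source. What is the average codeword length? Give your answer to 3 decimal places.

2.802 bits/symbol

Probabilities are the counts divided by 227.
Repeatedly combine the two least-probable nodes; the expected code length is the sum of the merged weights.
merge 5/227 + 12/227 → 17/227
merge 17/227 + 17/227 → 34/227
merge 24/227 + 34/227 → 58/227
merge 34/227 + 39/227 → 73/227
merge 47/227 + 49/227 → 96/227
merge 58/227 + 73/227 → 131/227
merge 96/227 + 131/227 → 1
L = 17/227 + 34/227 + 58/227 + 73/227 + 96/227 + 131/227 + 1 = 636/227 ≈ 2.802 bits/symbol.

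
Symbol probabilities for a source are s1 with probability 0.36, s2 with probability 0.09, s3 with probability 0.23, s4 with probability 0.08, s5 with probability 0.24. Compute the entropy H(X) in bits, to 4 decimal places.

2.1166 bits

H = −Σ pᵢ log₂ pᵢ.
−0.36·log₂(0.36) = 0.5306
−0.09·log₂(0.09) = 0.3127
−0.23·log₂(0.23) = 0.4877
−0.08·log₂(0.08) = 0.2915
−0.24·log₂(0.24) = 0.4941
Sum ≈ 2.1166 → 2.1166 bits.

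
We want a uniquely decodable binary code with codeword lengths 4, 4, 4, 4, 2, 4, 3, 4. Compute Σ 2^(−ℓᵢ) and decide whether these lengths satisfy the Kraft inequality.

0.75; yes

With common denominator 2^4 = 16: Σ 2^(−ℓᵢ) = 1/16 + 1/16 + 1/16 + 1/16 + 4/16 + 1/16 + 2/16 + 1/16 = 12/16 = 0.75.
Kraft's inequality requires Σ ≤ 1; here Σ = 0.75 ≤ 1, so such a prefix code exists.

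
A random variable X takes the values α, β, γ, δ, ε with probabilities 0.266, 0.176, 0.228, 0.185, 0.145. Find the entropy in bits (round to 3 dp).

2.290 bits

H = −Σ pᵢ log₂ pᵢ.
−0.266·log₂(0.266) = 0.5082
−0.176·log₂(0.176) = 0.4411
−0.228·log₂(0.228) = 0.4863
−0.185·log₂(0.185) = 0.4504
−0.145·log₂(0.145) = 0.4040
Sum ≈ 2.2899 → 2.290 bits.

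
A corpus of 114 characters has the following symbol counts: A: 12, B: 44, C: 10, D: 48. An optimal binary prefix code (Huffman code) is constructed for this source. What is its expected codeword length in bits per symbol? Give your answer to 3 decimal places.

Probabilities are the counts divided by 114.
Repeatedly combine the two least-probable nodes; the expected code length is the sum of the merged weights.
merge 5/57 + 2/19 → 11/57
merge 11/57 + 22/57 → 11/19
merge 8/19 + 11/19 → 1
L = 11/57 + 11/19 + 1 = 101/57 ≈ 1.772 bits/symbol.

1.772 bits/symbol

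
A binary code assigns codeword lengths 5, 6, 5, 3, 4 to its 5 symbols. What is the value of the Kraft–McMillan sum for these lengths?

With common denominator 2^6 = 64: Σ 2^(−ℓᵢ) = 2/64 + 1/64 + 2/64 + 8/64 + 4/64 = 17/64 = 0.265625.

0.265625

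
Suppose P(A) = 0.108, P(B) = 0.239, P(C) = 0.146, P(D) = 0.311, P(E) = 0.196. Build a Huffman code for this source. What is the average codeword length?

2.254 bits/symbol

Repeatedly combine the two least-probable nodes; the expected code length is the sum of the merged weights.
merge 27/250 + 73/500 → 127/500
merge 49/250 + 239/1000 → 87/200
merge 127/500 + 311/1000 → 113/200
merge 87/200 + 113/200 → 1
L = 127/500 + 87/200 + 113/200 + 1 = 1127/500 = 2.254 bits/symbol.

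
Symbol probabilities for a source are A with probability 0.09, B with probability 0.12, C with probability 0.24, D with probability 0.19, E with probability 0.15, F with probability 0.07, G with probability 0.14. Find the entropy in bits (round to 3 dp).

2.705 bits

H = −Σ pᵢ log₂ pᵢ.
−0.09·log₂(0.09) = 0.3127
−0.12·log₂(0.12) = 0.3671
−0.24·log₂(0.24) = 0.4941
−0.19·log₂(0.19) = 0.4552
−0.15·log₂(0.15) = 0.4105
−0.07·log₂(0.07) = 0.2686
−0.14·log₂(0.14) = 0.3971
Sum ≈ 2.7053 → 2.705 bits.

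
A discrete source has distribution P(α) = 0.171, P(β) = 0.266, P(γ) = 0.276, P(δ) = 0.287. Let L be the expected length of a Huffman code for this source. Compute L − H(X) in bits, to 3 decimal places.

0.027 bits

Entropy H = −Σ p log₂ p ≈ 1.9733 bits.
Huffman merges: 171/1000+133/500→437/1000; 69/250+287/1000→563/1000; 437/1000+563/1000→1. L = 2 ≈ 2.0000.
L − H = 2.0000 − 1.9733 = 0.027 bits.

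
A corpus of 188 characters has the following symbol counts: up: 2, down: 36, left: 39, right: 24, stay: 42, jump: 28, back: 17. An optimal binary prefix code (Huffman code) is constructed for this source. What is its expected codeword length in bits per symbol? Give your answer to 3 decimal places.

2.670 bits/symbol

Probabilities are the counts divided by 188.
Repeatedly combine the two least-probable nodes; the expected code length is the sum of the merged weights.
merge 1/94 + 17/188 → 19/188
merge 19/188 + 6/47 → 43/188
merge 7/47 + 9/47 → 16/47
merge 39/188 + 21/94 → 81/188
merge 43/188 + 16/47 → 107/188
merge 81/188 + 107/188 → 1
L = 19/188 + 43/188 + 16/47 + 81/188 + 107/188 + 1 = 251/94 ≈ 2.670 bits/symbol.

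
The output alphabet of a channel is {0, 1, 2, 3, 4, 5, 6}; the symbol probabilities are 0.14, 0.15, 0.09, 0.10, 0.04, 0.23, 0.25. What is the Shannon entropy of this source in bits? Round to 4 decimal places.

2.6259 bits

H = −Σ pᵢ log₂ pᵢ.
−0.14·log₂(0.14) = 0.3971
−0.15·log₂(0.15) = 0.4105
−0.09·log₂(0.09) = 0.3127
−0.10·log₂(0.10) = 0.3322
−0.04·log₂(0.04) = 0.1858
−0.23·log₂(0.23) = 0.4877
−0.25·log₂(0.25) = 0.5000
Sum ≈ 2.6259 → 2.6259 bits.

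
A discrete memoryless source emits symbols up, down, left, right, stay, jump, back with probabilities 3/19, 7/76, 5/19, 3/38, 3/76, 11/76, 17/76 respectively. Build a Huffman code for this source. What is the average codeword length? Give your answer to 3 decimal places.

Repeatedly combine the two least-probable nodes; the expected code length is the sum of the merged weights.
merge 3/76 + 3/38 → 9/76
merge 7/76 + 9/76 → 4/19
merge 11/76 + 3/19 → 23/76
merge 4/19 + 17/76 → 33/76
merge 5/19 + 23/76 → 43/76
merge 33/76 + 43/76 → 1
L = 9/76 + 4/19 + 23/76 + 33/76 + 43/76 + 1 = 50/19 ≈ 2.632 bits/symbol.

2.632 bits/symbol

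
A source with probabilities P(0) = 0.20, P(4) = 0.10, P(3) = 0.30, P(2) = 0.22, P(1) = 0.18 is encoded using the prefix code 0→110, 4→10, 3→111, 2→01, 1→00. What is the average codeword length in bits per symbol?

L̄ = Σ pᵢ·ℓᵢ = 0.20·3 + 0.10·2 + 0.30·3 + 0.22·2 + 0.18·2 = 2.5 bits/symbol.

2.5 bits/symbol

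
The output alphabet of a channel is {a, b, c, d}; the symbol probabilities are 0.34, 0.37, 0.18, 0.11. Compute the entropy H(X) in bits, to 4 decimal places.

1.8555 bits

H = −Σ pᵢ log₂ pᵢ.
−0.34·log₂(0.34) = 0.5292
−0.37·log₂(0.37) = 0.5307
−0.18·log₂(0.18) = 0.4453
−0.11·log₂(0.11) = 0.3503
Sum ≈ 1.8555 → 1.8555 bits.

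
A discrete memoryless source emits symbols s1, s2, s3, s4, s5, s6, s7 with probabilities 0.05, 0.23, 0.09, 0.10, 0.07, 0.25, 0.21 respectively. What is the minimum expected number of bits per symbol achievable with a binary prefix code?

2.62 bits/symbol

Repeatedly combine the two least-probable nodes; the expected code length is the sum of the merged weights.
merge 1/20 + 7/100 → 3/25
merge 9/100 + 1/10 → 19/100
merge 3/25 + 19/100 → 31/100
merge 21/100 + 23/100 → 11/25
merge 1/4 + 31/100 → 14/25
merge 11/25 + 14/25 → 1
L = 3/25 + 19/100 + 31/100 + 11/25 + 14/25 + 1 = 131/50 = 2.62 bits/symbol.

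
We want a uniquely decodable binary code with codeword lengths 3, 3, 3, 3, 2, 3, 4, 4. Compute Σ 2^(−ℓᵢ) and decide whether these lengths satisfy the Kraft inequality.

With common denominator 2^4 = 16: Σ 2^(−ℓᵢ) = 2/16 + 2/16 + 2/16 + 2/16 + 4/16 + 2/16 + 1/16 + 1/16 = 16/16 = 1.
Kraft's inequality requires Σ ≤ 1; here Σ = 1 ≤ 1, so such a prefix code exists.

1; yes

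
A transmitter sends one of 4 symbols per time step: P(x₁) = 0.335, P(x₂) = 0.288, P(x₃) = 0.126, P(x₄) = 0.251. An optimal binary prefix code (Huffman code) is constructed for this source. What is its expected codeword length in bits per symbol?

2 bits/symbol

Repeatedly combine the two least-probable nodes; the expected code length is the sum of the merged weights.
merge 63/500 + 251/1000 → 377/1000
merge 36/125 + 67/200 → 623/1000
merge 377/1000 + 623/1000 → 1
L = 377/1000 + 623/1000 + 1 = 2 bits/symbol.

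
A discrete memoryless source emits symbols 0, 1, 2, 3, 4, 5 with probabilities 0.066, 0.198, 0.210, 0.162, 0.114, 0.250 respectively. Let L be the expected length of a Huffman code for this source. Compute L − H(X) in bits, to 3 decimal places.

0.045 bits

Entropy H = −Σ p log₂ p ≈ 2.4768 bits.
Huffman merges: 33/500+57/500→9/50; 81/500+9/50→171/500; 99/500+21/100→51/125; 1/4+171/500→74/125; 51/125+74/125→1. L = 1261/500 ≈ 2.5220.
L − H = 2.5220 − 2.4768 = 0.045 bits.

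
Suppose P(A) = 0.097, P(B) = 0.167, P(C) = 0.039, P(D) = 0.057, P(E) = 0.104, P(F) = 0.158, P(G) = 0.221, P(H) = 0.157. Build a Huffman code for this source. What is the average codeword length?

Repeatedly combine the two least-probable nodes; the expected code length is the sum of the merged weights.
merge 39/1000 + 57/1000 → 12/125
merge 12/125 + 97/1000 → 193/1000
merge 13/125 + 157/1000 → 261/1000
merge 79/500 + 167/1000 → 13/40
merge 193/1000 + 221/1000 → 207/500
merge 261/1000 + 13/40 → 293/500
merge 207/500 + 293/500 → 1
L = 12/125 + 193/1000 + 261/1000 + 13/40 + 207/500 + 293/500 + 1 = 23/8 = 2.875 bits/symbol.

2.875 bits/symbol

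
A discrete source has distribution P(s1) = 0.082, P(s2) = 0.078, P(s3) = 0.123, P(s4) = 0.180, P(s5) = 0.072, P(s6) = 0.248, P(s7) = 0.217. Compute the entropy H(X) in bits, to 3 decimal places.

2.651 bits

H = −Σ pᵢ log₂ pᵢ.
−0.082·log₂(0.082) = 0.2959
−0.078·log₂(0.078) = 0.2871
−0.123·log₂(0.123) = 0.3719
−0.180·log₂(0.180) = 0.4453
−0.072·log₂(0.072) = 0.2733
−0.248·log₂(0.248) = 0.4989
−0.217·log₂(0.217) = 0.4783
Sum ≈ 2.6506 → 2.651 bits.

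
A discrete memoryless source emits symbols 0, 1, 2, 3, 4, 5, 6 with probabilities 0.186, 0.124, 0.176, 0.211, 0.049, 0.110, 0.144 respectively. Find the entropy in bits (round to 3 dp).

2.706 bits

H = −Σ pᵢ log₂ pᵢ.
−0.186·log₂(0.186) = 0.4514
−0.124·log₂(0.124) = 0.3734
−0.176·log₂(0.176) = 0.4411
−0.211·log₂(0.211) = 0.4736
−0.049·log₂(0.049) = 0.2132
−0.110·log₂(0.110) = 0.3503
−0.144·log₂(0.144) = 0.4026
Sum ≈ 2.7056 → 2.706 bits.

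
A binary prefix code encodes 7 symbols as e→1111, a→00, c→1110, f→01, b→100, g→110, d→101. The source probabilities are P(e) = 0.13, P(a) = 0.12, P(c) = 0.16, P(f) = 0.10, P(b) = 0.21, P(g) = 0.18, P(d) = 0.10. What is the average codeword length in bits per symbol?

L̄ = Σ pᵢ·ℓᵢ = 0.13·4 + 0.12·2 + 0.16·4 + 0.10·2 + 0.21·3 + 0.18·3 + 0.10·3 = 3.07 bits/symbol.

3.07 bits/symbol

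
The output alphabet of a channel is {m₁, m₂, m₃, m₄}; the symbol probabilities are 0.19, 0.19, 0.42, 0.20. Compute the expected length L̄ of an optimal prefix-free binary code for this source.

1.96 bits/symbol

Repeatedly combine the two least-probable nodes; the expected code length is the sum of the merged weights.
merge 19/100 + 19/100 → 19/50
merge 1/5 + 19/50 → 29/50
merge 21/50 + 29/50 → 1
L = 19/50 + 29/50 + 1 = 49/25 = 1.96 bits/symbol.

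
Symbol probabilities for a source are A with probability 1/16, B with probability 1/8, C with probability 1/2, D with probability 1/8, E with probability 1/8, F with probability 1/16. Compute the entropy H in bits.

2.125 bits

Each probability is a power of 1/2, so log₂(1/p) is an integer.
H = Σ p·log₂(1/p) = 1/16·4 + 1/8·3 + 1/2·1 + 1/8·3 + 1/8·3 + 1/16·4 = 2.125 bits.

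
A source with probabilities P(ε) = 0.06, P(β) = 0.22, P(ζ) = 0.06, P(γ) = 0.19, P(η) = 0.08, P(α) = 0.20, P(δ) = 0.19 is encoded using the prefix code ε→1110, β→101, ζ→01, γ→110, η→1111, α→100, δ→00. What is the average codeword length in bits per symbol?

2.89 bits/symbol

L̄ = Σ pᵢ·ℓᵢ = 0.06·4 + 0.22·3 + 0.06·2 + 0.19·3 + 0.08·4 + 0.20·3 + 0.19·2 = 2.89 bits/symbol.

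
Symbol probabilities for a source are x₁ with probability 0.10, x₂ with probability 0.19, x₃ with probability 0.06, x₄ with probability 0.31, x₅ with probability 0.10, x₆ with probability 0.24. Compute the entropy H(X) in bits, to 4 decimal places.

2.3811 bits

H = −Σ pᵢ log₂ pᵢ.
−0.10·log₂(0.10) = 0.3322
−0.19·log₂(0.19) = 0.4552
−0.06·log₂(0.06) = 0.2435
−0.31·log₂(0.31) = 0.5238
−0.10·log₂(0.10) = 0.3322
−0.24·log₂(0.24) = 0.4941
Sum ≈ 2.3811 → 2.3811 bits.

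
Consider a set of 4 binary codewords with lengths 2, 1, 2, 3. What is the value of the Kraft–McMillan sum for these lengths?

1.125

With common denominator 2^3 = 8: Σ 2^(−ℓᵢ) = 2/8 + 4/8 + 2/8 + 1/8 = 9/8 = 1.125.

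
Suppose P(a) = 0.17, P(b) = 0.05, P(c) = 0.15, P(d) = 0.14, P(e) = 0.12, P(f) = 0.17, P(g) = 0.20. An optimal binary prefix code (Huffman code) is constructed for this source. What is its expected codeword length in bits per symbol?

Repeatedly combine the two least-probable nodes; the expected code length is the sum of the merged weights.
merge 1/20 + 3/25 → 17/100
merge 7/50 + 3/20 → 29/100
merge 17/100 + 17/100 → 17/50
merge 17/100 + 1/5 → 37/100
merge 29/100 + 17/50 → 63/100
merge 37/100 + 63/100 → 1
L = 17/100 + 29/100 + 17/50 + 37/100 + 63/100 + 1 = 14/5 = 2.8 bits/symbol.

2.8 bits/symbol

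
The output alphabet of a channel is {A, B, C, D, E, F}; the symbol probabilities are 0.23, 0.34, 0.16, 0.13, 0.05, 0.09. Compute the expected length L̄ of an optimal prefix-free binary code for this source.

Repeatedly combine the two least-probable nodes; the expected code length is the sum of the merged weights.
merge 1/20 + 9/100 → 7/50
merge 13/100 + 7/50 → 27/100
merge 4/25 + 23/100 → 39/100
merge 27/100 + 17/50 → 61/100
merge 39/100 + 61/100 → 1
L = 7/50 + 27/100 + 39/100 + 61/100 + 1 = 241/100 = 2.41 bits/symbol.

2.41 bits/symbol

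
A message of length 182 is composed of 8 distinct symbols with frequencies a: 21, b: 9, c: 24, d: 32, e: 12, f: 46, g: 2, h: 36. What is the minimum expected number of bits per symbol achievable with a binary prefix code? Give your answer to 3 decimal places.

Probabilities are the counts divided by 182.
Repeatedly combine the two least-probable nodes; the expected code length is the sum of the merged weights.
merge 1/91 + 9/182 → 11/182
merge 11/182 + 6/91 → 23/182
merge 3/26 + 23/182 → 22/91
merge 12/91 + 16/91 → 4/13
merge 18/91 + 22/91 → 40/91
merge 23/91 + 4/13 → 51/91
merge 40/91 + 51/91 → 1
L = 11/182 + 23/182 + 22/91 + 4/13 + 40/91 + 51/91 + 1 = 249/91 ≈ 2.736 bits/symbol.

2.736 bits/symbol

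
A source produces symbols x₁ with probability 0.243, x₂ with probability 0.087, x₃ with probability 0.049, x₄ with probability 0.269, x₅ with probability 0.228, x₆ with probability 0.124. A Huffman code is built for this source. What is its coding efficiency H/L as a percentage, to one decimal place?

99.5%

Entropy H = −Σ p log₂ p ≈ 2.3850 bits.
Huffman merges: 49/1000+87/1000→17/125; 31/250+17/125→13/50; 57/250+243/1000→471/1000; 13/50+269/1000→529/1000; 471/1000+529/1000→1. L = 599/250 ≈ 2.3960.
Efficiency = H/L = 2.3850/2.3960 = 99.5%.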